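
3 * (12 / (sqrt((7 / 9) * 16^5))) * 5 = 135 * sqrt(7) / 1792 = 0.20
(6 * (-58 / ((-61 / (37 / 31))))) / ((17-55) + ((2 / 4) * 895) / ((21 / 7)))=2664 / 43493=0.06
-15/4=-3.75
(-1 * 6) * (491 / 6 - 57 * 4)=877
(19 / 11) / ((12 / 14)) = 133 / 66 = 2.02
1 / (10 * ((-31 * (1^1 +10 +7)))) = -0.00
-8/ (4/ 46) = -92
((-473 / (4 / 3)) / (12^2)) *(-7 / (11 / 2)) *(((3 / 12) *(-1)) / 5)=-301 / 1920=-0.16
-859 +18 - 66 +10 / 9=-8153 / 9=-905.89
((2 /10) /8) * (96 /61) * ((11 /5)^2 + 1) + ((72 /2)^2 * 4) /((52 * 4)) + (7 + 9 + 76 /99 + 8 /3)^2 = 391375144076 /971524125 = 402.85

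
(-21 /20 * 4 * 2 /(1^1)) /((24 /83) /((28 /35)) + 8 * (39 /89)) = -51709 /23805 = -2.17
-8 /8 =-1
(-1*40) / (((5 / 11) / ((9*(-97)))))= 76824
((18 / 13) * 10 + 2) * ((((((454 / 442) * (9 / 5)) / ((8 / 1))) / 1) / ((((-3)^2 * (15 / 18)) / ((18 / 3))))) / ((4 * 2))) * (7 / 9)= 163667 / 574600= 0.28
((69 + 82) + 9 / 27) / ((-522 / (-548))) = 124396 / 783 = 158.87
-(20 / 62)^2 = -100 / 961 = -0.10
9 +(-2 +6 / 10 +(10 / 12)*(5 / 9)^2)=19093 / 2430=7.86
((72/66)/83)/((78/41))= 82/11869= 0.01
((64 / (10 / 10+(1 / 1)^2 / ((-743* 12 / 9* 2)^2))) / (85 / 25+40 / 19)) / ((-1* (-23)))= 42962661376 / 84999668641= 0.51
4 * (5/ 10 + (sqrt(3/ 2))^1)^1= 2 + 2 * sqrt(6)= 6.90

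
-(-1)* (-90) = -90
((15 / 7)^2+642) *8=5172.73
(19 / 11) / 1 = 19 / 11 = 1.73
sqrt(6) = 2.45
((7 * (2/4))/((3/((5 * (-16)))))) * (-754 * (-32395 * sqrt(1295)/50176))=-61064575 * sqrt(1295)/1344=-1635027.10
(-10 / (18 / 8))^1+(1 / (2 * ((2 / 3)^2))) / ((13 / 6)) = -1837 / 468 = -3.93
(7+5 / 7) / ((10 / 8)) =216 / 35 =6.17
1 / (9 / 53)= 53 / 9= 5.89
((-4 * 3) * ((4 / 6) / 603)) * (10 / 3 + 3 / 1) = -152 / 1809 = -0.08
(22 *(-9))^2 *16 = 627264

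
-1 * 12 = -12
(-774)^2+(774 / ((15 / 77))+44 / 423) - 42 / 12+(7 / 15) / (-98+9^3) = 321921529771 / 533826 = 603045.80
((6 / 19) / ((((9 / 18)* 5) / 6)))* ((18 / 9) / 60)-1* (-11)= 11.03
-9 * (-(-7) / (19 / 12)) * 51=-38556 / 19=-2029.26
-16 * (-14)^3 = 43904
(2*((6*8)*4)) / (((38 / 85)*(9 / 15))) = 27200 / 19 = 1431.58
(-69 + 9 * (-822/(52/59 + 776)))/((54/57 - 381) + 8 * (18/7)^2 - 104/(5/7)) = 0.17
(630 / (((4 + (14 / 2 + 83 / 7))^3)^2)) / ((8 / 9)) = 66706983 / 13421772800000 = 0.00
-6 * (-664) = 3984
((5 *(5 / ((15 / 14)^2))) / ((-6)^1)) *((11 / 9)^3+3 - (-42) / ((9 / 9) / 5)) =-15347584 / 19683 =-779.74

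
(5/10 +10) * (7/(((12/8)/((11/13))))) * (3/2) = 1617/26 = 62.19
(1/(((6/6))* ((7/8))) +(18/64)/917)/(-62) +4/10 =3470931/9096640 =0.38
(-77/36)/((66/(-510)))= 595/36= 16.53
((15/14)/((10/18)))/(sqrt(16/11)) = 1.60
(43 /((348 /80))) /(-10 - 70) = -43 /348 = -0.12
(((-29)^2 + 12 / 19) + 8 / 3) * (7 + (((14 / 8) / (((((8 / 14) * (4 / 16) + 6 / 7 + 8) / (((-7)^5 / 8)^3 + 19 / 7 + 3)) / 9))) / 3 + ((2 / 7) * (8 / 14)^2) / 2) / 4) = -78367403944797158125 / 68640768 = -1141703483632.31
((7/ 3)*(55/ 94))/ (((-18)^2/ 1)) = 385/ 91368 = 0.00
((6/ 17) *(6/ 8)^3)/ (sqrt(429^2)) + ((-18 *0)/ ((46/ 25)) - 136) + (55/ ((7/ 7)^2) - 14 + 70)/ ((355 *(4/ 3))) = -3749311991/ 27616160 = -135.77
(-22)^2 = 484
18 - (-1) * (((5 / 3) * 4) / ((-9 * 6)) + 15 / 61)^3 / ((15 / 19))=18.00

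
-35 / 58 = -0.60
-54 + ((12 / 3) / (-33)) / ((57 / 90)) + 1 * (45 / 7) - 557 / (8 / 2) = -1094399 / 5852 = -187.01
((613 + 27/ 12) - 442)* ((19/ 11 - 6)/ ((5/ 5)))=-2961/ 4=-740.25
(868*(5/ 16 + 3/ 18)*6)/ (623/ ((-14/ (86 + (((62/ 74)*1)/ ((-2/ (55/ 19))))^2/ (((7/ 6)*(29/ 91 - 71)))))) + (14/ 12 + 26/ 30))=-158651526694080/ 243121979444933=-0.65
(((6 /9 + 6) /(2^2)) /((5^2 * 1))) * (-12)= -4 /5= -0.80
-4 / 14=-2 / 7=-0.29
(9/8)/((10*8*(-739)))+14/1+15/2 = 10168631/472960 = 21.50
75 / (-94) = -75 / 94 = -0.80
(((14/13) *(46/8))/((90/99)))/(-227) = -1771/59020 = -0.03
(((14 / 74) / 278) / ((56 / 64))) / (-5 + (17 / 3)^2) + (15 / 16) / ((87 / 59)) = 92552461 / 145567472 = 0.64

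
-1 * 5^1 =-5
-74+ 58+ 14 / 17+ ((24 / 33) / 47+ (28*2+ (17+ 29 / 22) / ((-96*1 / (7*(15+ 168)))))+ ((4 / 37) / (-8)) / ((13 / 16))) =-55089073551 / 270560576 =-203.61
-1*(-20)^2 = -400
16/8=2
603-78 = 525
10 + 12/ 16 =43/ 4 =10.75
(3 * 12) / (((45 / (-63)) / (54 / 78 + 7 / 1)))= -5040 / 13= -387.69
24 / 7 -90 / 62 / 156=38583 / 11284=3.42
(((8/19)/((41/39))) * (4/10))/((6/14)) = 1456/3895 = 0.37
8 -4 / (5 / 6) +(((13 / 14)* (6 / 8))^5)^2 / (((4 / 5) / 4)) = 5056397977667616841 / 1516527445480570880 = 3.33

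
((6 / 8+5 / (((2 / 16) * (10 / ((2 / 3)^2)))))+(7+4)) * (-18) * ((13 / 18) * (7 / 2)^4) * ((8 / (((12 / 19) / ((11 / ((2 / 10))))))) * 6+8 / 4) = -10594909507 / 96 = -110363640.70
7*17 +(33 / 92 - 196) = -76.64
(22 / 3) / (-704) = -1 / 96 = -0.01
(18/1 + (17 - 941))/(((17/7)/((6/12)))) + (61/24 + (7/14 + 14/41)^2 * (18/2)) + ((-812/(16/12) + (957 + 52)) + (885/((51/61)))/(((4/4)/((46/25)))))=2170.08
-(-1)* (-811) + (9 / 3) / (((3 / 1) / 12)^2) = -763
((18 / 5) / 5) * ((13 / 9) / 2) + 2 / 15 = 49 / 75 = 0.65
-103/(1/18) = -1854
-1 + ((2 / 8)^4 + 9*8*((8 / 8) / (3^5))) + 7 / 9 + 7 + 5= 83483 / 6912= 12.08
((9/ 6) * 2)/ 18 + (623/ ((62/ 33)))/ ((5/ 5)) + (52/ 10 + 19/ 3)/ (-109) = 331.66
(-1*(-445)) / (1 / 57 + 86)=25365 / 4903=5.17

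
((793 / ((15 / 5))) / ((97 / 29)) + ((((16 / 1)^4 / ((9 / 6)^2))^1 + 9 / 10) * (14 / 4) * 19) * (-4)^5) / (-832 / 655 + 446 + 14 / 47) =-53307193418152897 / 11960253648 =-4457028.67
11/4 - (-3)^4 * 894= -289645/4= -72411.25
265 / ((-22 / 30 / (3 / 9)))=-120.45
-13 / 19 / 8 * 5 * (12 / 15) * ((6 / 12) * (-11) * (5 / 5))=143 / 76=1.88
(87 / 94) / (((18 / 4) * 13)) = 29 / 1833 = 0.02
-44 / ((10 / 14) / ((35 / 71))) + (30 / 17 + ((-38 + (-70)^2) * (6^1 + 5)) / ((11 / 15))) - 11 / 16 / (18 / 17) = 25341466835 / 347616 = 72900.75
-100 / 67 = -1.49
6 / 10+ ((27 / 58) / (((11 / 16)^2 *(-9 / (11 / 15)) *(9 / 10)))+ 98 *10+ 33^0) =14089588 / 14355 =981.51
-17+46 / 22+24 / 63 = -3356 / 231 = -14.53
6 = 6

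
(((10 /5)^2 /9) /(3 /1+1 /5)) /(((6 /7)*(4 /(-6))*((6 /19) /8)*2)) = -665 /216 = -3.08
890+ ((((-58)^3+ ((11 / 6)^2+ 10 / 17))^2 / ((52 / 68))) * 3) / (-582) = -146987357861377 / 572832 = -256597672.37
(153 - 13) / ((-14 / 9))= -90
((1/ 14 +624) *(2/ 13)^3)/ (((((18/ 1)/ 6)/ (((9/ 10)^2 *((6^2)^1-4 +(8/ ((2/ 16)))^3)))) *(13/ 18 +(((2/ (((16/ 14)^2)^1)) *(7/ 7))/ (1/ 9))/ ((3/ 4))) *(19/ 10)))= 8905976096256/ 2008881875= 4433.30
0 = 0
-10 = -10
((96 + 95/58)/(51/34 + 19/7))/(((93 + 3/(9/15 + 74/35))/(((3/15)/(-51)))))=-753179/780113340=-0.00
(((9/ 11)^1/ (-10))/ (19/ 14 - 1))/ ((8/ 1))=-63/ 2200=-0.03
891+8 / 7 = 6245 / 7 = 892.14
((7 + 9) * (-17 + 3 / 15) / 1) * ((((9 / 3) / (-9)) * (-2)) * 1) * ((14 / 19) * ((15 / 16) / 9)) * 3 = -41.26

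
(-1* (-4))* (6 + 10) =64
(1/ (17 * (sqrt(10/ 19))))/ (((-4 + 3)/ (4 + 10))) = -7 * sqrt(190)/ 85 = -1.14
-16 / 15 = -1.07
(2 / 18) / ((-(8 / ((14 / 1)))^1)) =-7 / 36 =-0.19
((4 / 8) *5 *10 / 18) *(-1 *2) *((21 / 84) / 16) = -25 / 576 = -0.04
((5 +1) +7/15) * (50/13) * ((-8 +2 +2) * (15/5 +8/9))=-135800/351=-386.89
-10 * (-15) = 150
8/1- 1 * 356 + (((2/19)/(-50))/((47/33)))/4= -31076433/89300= -348.00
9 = 9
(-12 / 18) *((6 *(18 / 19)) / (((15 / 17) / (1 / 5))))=-408 / 475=-0.86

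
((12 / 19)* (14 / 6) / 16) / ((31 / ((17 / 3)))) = 119 / 7068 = 0.02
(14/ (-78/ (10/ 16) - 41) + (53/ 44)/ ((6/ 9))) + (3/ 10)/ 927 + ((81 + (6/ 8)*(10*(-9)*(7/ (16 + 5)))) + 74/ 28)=49599410417/ 788975880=62.87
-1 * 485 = -485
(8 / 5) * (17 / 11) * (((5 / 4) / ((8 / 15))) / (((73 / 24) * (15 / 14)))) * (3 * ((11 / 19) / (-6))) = -714 / 1387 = -0.51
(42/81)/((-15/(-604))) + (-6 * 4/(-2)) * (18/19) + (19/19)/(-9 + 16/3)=2706499/84645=31.97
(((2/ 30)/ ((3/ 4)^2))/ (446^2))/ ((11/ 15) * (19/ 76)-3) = -16/ 75637809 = -0.00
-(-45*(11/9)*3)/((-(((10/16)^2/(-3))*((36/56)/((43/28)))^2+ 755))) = -0.22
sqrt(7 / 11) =sqrt(77) / 11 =0.80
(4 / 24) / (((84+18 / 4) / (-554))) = -1.04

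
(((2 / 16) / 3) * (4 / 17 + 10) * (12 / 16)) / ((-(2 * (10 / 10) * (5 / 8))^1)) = -87 / 340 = -0.26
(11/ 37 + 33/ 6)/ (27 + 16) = 429/ 3182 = 0.13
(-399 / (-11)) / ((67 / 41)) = 16359 / 737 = 22.20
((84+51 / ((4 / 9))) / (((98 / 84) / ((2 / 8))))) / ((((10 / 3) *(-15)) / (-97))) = 46269 / 560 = 82.62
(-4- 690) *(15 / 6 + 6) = -5899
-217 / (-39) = 217 / 39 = 5.56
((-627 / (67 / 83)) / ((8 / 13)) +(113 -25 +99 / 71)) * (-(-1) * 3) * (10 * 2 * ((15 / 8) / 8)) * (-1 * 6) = 30126499425 / 304448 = 98954.50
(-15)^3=-3375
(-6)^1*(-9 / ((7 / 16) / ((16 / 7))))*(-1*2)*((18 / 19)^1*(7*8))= -3981312 / 133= -29934.68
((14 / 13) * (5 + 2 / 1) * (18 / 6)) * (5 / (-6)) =-245 / 13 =-18.85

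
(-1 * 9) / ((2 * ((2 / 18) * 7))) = -81 / 14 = -5.79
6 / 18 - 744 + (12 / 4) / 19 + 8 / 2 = -42152 / 57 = -739.51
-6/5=-1.20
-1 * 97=-97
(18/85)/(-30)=-3/425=-0.01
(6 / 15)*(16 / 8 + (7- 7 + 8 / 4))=8 / 5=1.60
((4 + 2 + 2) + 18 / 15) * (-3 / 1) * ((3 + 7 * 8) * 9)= -14655.60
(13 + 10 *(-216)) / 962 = -2147 / 962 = -2.23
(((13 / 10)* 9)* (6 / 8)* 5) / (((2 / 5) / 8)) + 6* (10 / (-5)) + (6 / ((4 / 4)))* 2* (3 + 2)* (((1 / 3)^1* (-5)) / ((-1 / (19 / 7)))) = 1136.93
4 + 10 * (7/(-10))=-3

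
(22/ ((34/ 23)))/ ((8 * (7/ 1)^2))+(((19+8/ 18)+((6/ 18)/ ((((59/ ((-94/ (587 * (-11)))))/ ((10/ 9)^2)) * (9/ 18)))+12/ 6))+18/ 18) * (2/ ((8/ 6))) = 6931006693423/ 205637731992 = 33.70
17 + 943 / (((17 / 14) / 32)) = 422753 / 17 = 24867.82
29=29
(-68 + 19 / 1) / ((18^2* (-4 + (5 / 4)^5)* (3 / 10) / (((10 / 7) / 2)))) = 89600 / 235953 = 0.38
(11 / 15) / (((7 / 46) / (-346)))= -175076 / 105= -1667.39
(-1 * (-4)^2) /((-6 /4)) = 32 /3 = 10.67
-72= -72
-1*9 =-9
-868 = -868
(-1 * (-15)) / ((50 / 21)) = 63 / 10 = 6.30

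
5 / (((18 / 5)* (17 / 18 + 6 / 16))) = 20 / 19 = 1.05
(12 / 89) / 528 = 1 / 3916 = 0.00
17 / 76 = 0.22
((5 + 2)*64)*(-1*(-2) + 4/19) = 18816/19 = 990.32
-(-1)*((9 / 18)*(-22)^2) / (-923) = -242 / 923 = -0.26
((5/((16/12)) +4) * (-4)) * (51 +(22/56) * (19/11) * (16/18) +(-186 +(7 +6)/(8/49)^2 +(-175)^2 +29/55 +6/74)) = -7879757078231/8205120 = -960346.35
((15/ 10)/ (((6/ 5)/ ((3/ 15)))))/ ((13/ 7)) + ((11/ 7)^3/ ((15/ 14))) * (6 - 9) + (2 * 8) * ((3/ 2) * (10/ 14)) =81691/ 12740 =6.41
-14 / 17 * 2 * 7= -196 / 17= -11.53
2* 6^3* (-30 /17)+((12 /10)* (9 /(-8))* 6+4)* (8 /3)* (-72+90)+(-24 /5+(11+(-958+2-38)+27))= -163196 /85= -1919.95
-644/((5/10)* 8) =-161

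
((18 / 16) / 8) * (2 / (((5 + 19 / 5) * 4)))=0.01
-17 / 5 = -3.40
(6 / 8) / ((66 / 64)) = 8 / 11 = 0.73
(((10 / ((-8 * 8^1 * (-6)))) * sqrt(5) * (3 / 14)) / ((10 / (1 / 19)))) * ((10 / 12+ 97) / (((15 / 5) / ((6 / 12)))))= 587 * sqrt(5) / 1225728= 0.00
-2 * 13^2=-338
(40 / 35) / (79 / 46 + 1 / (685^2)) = 172674800 / 259481747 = 0.67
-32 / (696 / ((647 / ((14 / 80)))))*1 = -103520 / 609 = -169.98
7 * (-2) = -14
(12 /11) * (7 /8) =21 /22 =0.95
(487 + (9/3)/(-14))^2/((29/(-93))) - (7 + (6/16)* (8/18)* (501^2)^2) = -2058198008563/196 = -10501010247.77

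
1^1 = 1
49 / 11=4.45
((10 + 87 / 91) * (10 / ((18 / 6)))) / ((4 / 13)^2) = 64805 / 168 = 385.74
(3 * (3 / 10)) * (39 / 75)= 117 / 250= 0.47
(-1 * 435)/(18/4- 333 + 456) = -58/17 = -3.41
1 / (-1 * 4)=-1 / 4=-0.25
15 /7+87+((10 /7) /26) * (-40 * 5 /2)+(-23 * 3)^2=440863 /91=4844.65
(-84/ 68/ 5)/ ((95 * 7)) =-0.00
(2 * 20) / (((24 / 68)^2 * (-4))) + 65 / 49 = -69635 / 882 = -78.95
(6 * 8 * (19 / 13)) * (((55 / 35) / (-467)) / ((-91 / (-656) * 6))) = -1096832 / 3867227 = -0.28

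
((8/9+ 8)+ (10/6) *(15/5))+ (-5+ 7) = 143/9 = 15.89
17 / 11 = 1.55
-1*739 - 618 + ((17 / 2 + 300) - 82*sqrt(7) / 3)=-2097 / 2 - 82*sqrt(7) / 3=-1120.82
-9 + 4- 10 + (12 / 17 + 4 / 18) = -2153 / 153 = -14.07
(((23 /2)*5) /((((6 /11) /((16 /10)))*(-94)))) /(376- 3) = -253 /52593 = -0.00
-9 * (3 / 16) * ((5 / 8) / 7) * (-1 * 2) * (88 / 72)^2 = 605 / 1344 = 0.45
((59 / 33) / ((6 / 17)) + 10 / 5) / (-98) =-1399 / 19404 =-0.07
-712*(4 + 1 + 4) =-6408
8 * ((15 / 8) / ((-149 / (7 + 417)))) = -6360 / 149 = -42.68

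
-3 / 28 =-0.11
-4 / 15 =-0.27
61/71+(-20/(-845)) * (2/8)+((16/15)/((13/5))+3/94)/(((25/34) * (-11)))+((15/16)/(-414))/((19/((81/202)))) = 0.81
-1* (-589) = 589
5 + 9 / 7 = 44 / 7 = 6.29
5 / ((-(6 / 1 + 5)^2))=-5 / 121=-0.04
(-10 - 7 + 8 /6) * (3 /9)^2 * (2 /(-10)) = 47 /135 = 0.35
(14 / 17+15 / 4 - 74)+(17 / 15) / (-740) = -3275266 / 47175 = -69.43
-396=-396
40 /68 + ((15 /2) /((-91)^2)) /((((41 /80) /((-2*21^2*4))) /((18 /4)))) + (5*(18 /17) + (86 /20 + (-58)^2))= 3941502619 /1177930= 3346.13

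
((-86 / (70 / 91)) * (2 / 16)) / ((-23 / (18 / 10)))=5031 / 4600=1.09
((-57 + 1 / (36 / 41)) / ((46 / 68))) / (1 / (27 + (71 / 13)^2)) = -164165974 / 34983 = -4692.74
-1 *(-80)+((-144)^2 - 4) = 20812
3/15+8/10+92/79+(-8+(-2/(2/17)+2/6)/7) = -13631/1659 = -8.22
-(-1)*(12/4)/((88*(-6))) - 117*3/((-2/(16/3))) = 164735/176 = 935.99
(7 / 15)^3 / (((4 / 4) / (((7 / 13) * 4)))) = 9604 / 43875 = 0.22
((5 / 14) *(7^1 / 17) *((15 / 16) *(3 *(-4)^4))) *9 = 16200 / 17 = 952.94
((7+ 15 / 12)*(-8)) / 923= -66 / 923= -0.07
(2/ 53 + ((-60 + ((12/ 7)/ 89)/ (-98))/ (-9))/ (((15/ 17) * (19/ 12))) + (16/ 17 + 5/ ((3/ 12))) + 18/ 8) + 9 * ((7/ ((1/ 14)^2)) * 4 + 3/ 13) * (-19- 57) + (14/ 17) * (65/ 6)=-1530175752505578833/ 407621536140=-3753912.92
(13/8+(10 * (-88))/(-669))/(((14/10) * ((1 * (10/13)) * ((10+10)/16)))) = 204581/93660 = 2.18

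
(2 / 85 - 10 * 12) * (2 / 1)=-20396 / 85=-239.95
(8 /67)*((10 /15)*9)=48 /67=0.72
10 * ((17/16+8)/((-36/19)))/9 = -13775/2592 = -5.31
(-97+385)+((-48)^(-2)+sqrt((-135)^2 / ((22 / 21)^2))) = 10565003 / 25344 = 416.86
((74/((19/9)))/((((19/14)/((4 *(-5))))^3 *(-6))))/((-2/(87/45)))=-2355449600/130321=-18074.21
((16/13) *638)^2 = 104203264/169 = 616587.36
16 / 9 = 1.78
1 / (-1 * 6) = -1 / 6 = -0.17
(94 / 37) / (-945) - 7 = -244849 / 34965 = -7.00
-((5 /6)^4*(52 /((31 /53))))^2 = -185437890625 /100881936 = -1838.17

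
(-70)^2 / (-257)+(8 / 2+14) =-1.07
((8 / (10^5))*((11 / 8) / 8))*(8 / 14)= 11 / 1400000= 0.00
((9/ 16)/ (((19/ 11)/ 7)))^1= 2.28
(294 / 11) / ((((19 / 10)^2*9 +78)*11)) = 9800 / 445643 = 0.02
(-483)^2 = 233289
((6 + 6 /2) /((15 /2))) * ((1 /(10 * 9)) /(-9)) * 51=-17 /225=-0.08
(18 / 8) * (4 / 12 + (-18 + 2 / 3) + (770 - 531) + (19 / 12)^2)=32329 / 64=505.14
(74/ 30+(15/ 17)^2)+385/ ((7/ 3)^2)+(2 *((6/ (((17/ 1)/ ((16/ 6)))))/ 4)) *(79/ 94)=106046207/ 1426215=74.35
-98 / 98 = -1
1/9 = 0.11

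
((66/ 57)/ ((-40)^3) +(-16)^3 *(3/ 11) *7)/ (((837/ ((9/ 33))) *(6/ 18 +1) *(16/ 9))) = -1.07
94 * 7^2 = 4606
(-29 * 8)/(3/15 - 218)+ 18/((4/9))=90529/2178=41.57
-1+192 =191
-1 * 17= -17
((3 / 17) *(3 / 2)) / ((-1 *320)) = -0.00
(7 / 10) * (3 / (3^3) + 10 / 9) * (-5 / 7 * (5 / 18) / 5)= -11 / 324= -0.03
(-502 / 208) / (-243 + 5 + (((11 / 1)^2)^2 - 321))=-251 / 1464528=-0.00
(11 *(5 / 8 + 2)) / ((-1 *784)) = -33 / 896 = -0.04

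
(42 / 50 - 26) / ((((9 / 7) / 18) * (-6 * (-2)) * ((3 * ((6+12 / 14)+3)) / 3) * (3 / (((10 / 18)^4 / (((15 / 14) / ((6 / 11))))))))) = -2157470 / 44818191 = -0.05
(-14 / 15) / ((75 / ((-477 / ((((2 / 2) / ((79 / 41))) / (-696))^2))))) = 2243244269952 / 210125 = 10675760.95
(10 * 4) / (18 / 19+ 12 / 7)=2660 / 177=15.03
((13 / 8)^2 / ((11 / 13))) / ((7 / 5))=2.23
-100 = -100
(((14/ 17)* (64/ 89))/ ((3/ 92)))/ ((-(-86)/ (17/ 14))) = 2944/ 11481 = 0.26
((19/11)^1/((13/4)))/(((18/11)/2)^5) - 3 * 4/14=3183190/5373459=0.59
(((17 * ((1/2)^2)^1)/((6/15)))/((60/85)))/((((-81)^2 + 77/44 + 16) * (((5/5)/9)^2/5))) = 39015/42104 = 0.93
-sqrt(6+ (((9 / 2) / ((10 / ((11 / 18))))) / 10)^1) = -sqrt(2411) / 20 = -2.46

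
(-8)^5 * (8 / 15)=-262144 / 15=-17476.27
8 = 8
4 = 4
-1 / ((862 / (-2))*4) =1 / 1724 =0.00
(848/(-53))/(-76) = 4/19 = 0.21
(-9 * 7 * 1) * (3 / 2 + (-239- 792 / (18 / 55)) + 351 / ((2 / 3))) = 134253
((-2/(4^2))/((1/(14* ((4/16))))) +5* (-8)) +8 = -519/16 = -32.44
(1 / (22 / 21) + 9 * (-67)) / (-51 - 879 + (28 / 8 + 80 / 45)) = 23841 / 36619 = 0.65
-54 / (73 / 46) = -2484 / 73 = -34.03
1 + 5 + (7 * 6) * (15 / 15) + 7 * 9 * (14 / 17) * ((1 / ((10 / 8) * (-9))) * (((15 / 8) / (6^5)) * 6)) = 352463 / 7344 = 47.99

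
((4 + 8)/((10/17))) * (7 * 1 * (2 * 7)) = 9996/5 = 1999.20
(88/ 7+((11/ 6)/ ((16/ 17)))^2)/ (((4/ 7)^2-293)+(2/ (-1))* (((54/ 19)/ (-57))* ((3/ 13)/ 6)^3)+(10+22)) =-5861560533829/ 93362533360128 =-0.06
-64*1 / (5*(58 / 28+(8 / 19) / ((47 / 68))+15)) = -800128 / 1105215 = -0.72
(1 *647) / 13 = 647 / 13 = 49.77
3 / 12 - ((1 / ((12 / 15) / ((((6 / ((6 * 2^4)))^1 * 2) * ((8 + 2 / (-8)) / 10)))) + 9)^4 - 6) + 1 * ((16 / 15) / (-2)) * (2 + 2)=-6917.18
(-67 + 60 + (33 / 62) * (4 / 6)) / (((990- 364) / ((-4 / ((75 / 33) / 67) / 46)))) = 151822 / 5579225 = 0.03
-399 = -399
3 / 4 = 0.75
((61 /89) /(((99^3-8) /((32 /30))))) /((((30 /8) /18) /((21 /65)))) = 23424 /20046905125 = 0.00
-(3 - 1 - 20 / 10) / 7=0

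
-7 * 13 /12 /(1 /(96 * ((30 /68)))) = -5460 /17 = -321.18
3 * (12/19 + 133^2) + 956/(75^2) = 53069.06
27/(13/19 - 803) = -513/15244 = -0.03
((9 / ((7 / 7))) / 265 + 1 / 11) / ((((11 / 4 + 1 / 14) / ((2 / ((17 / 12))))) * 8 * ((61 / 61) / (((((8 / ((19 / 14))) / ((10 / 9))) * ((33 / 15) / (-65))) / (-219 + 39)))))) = 32928 / 4226253125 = 0.00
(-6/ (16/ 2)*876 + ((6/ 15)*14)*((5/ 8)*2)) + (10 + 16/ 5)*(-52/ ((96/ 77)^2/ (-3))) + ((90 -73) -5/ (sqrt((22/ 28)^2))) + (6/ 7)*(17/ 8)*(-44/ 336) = 236352373/ 344960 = 685.16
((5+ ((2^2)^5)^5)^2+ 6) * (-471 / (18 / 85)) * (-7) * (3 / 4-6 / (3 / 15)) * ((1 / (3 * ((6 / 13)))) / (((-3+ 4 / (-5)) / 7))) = 233479996850733104730252326243117049025 / 304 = 768026305430043107665303700000000000.00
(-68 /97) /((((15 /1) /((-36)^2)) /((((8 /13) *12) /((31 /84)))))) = -236888064 /195455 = -1211.98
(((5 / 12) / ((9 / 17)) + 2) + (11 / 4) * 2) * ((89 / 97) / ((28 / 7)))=79655 / 41904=1.90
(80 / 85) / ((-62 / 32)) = -256 / 527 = -0.49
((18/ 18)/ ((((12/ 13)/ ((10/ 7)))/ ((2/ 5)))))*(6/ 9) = 26/ 63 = 0.41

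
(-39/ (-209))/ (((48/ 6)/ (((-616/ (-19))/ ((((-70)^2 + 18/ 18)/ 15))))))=315/ 136097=0.00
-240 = -240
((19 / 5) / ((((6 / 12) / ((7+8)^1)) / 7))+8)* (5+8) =10478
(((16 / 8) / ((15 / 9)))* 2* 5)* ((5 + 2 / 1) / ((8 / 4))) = 42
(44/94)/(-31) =-22/1457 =-0.02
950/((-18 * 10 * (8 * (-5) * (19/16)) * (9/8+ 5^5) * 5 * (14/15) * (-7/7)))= -4/525189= -0.00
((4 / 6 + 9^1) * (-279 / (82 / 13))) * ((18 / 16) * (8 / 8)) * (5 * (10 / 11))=-7888725 / 3608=-2186.45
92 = 92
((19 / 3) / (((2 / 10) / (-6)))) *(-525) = 99750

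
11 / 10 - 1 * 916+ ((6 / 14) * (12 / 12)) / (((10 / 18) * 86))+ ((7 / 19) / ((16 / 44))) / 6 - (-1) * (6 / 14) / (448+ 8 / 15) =-914.72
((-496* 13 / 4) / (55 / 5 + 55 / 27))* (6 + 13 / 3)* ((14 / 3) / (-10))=262353 / 440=596.26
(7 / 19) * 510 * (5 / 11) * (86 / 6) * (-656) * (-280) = 46994528000 / 209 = 224854200.96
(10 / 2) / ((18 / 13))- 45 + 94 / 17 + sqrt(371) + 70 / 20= -4951 / 153 + sqrt(371)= -13.10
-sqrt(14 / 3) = -sqrt(42) / 3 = -2.16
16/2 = 8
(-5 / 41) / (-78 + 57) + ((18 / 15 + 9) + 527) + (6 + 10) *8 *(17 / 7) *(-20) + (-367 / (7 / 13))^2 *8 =111820044817 / 30135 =3710636.96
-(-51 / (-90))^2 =-289 / 900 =-0.32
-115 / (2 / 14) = -805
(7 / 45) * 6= 14 / 15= 0.93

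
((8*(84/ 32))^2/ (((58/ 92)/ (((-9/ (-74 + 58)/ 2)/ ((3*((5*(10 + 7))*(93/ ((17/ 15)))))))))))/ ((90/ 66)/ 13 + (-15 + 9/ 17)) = -391391/ 598014800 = -0.00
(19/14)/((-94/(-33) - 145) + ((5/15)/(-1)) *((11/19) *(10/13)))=-51623/5412806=-0.01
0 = 0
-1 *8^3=-512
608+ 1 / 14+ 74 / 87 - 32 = 702691 / 1218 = 576.92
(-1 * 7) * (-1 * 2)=14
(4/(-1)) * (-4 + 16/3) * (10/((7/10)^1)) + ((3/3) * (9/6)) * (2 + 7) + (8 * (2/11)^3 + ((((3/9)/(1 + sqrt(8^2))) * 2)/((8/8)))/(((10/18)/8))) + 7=-15254461/279510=-54.58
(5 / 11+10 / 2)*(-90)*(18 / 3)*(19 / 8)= -76950 / 11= -6995.45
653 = 653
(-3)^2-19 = -10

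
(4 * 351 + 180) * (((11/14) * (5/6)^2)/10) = 605/7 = 86.43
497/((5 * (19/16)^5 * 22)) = 260571136/136185445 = 1.91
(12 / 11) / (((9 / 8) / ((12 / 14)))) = 64 / 77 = 0.83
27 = 27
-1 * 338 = -338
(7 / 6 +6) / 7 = 43 / 42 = 1.02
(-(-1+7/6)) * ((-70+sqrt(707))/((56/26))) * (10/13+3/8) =595/96 -17 * sqrt(707)/192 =3.84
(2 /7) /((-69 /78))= -52 /161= -0.32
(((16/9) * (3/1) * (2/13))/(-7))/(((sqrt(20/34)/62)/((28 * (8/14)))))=-15872 * sqrt(170)/1365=-151.61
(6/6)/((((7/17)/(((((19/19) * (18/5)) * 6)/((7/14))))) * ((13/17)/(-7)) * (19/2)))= -124848/1235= -101.09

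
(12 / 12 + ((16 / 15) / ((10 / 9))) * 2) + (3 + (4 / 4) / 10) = 301 / 50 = 6.02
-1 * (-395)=395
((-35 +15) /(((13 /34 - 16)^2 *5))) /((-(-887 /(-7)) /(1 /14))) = 0.00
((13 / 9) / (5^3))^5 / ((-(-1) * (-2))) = -371293 / 3604064941406250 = -0.00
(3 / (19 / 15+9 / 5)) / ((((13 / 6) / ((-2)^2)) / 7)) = 3780 / 299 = 12.64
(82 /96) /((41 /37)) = 37 /48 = 0.77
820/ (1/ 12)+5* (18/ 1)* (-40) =6240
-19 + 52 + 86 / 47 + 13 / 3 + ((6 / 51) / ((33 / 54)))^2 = 39.20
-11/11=-1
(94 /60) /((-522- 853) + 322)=-47 /31590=-0.00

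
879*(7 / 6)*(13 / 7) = 3809 / 2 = 1904.50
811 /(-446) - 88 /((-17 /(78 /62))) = 1103275 /235042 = 4.69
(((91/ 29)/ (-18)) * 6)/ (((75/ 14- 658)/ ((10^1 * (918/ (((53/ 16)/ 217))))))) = 13535383680/ 14043569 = 963.81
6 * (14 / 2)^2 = 294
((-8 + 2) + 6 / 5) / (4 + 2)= -4 / 5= -0.80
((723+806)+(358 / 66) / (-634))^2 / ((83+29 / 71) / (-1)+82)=-72656563836028151 / 43773008400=-1659848.53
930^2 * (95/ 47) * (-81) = -6655405500/ 47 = -141604372.34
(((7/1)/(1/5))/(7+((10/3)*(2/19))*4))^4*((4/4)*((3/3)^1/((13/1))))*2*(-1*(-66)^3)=9108217700567370000/684361242253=13309078.80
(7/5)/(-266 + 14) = -1/180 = -0.01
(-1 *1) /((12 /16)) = -1.33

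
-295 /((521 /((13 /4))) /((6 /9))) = -3835 /3126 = -1.23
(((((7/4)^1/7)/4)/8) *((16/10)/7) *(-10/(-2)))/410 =1/45920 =0.00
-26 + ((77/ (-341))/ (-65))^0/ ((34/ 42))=-421/ 17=-24.76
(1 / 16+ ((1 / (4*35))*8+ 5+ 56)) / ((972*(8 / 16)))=3803 / 30240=0.13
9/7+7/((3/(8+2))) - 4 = 433/21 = 20.62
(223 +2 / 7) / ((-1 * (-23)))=1563 / 161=9.71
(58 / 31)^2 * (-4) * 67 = -901552 / 961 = -938.14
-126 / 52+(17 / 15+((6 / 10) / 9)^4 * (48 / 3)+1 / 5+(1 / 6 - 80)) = -53257292 / 658125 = -80.92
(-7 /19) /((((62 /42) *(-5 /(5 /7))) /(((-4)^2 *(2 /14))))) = 48 /589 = 0.08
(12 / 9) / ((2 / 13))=26 / 3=8.67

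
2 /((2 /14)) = 14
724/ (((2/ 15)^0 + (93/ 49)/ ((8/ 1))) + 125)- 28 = -1101772/ 49485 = -22.26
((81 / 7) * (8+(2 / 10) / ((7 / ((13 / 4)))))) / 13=91773 / 12740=7.20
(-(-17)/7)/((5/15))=51/7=7.29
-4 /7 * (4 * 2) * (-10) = 320 /7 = 45.71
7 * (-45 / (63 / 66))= -330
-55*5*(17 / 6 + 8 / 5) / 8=-7315 / 48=-152.40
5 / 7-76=-527 / 7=-75.29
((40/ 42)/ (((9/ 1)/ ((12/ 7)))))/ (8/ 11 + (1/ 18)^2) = 31680/ 127547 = 0.25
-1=-1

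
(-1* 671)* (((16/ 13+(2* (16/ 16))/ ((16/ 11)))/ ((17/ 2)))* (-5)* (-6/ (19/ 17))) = -2727615/ 494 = -5521.49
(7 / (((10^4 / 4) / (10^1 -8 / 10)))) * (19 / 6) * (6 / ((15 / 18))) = 9177 / 15625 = 0.59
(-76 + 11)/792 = -65/792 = -0.08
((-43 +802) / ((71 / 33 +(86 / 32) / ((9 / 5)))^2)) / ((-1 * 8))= -10349856 / 1449023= -7.14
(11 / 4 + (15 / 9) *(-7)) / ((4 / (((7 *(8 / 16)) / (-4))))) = 749 / 384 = 1.95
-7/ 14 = -0.50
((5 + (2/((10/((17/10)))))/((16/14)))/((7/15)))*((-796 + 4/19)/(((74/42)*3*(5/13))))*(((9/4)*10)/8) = -140572341/11248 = -12497.54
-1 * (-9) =9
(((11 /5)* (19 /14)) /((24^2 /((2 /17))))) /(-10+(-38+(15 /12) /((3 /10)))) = -0.00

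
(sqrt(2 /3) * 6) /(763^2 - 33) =0.00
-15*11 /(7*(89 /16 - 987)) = 2640 /109921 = 0.02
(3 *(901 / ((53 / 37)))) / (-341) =-1887 / 341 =-5.53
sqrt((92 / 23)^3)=8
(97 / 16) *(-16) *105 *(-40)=407400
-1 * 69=-69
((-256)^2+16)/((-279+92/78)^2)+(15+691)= 82982145442/117397225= 706.85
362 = 362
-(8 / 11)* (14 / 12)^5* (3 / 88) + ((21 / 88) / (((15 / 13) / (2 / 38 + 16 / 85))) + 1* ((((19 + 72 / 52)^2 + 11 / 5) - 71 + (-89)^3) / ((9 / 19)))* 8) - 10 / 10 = -5093391766133082881 / 428005749600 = -11900288.19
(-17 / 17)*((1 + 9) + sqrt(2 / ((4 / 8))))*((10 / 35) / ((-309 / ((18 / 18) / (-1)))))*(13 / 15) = -104 / 10815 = -0.01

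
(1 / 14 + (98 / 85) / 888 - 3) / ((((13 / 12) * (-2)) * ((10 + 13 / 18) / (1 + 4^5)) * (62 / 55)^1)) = 78473357325 / 684921874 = 114.57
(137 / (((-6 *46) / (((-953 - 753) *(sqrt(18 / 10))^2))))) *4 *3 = 2103498 / 115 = 18291.29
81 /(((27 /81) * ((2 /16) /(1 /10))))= 194.40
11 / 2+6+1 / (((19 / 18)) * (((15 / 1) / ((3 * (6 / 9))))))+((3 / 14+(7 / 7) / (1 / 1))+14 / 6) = 30272 / 1995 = 15.17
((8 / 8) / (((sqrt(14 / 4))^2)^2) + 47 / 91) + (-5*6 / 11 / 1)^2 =619401 / 77077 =8.04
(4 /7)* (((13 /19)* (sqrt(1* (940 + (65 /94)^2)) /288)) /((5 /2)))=13* sqrt(8310065) /2250360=0.02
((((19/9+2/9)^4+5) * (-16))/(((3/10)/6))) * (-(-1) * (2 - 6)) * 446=1601889280/81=19776410.86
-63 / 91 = -9 / 13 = -0.69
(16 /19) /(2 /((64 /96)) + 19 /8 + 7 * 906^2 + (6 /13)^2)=21632 /147599589721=0.00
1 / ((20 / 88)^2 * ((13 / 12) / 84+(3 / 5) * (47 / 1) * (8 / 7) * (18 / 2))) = 487872 / 7309765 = 0.07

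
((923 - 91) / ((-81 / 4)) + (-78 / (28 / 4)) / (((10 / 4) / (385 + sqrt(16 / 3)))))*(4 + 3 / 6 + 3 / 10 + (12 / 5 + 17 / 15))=-3558100 / 243 - 1040*sqrt(3) / 21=-14728.16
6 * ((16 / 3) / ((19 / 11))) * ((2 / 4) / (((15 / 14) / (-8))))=-19712 / 285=-69.16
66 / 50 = 33 / 25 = 1.32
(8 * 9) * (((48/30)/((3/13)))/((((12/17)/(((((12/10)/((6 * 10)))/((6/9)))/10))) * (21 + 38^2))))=1326/915625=0.00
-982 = -982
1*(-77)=-77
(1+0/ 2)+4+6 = 11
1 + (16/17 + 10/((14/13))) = 1336/119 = 11.23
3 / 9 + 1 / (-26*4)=101 / 312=0.32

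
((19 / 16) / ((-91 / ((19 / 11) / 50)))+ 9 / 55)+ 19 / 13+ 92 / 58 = 5736007 / 1786400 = 3.21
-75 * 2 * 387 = -58050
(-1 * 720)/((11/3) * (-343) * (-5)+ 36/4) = -540/4723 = -0.11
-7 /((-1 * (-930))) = -7 /930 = -0.01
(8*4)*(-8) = -256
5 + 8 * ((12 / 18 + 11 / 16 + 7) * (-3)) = -391 / 2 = -195.50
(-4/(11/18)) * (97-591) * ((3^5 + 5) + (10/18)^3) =802451.16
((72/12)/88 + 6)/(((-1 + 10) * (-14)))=-89/1848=-0.05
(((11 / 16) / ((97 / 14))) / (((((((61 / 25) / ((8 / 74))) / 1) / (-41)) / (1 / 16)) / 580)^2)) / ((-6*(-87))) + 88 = 6320174666641 / 71153676432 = 88.82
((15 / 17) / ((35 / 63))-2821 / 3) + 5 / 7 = -334877 / 357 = -938.03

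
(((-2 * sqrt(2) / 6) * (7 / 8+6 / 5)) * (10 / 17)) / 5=-83 * sqrt(2) / 1020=-0.12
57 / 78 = 19 / 26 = 0.73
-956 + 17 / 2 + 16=-1863 / 2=-931.50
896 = 896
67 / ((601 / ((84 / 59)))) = 5628 / 35459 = 0.16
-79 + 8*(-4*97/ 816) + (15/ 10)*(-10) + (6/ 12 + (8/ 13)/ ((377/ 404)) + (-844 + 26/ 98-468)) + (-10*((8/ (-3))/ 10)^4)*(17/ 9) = -1047963806281589/ 744041639250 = -1408.47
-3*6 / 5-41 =-223 / 5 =-44.60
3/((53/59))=177/53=3.34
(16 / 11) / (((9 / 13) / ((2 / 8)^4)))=13 / 1584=0.01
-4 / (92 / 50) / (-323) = 50 / 7429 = 0.01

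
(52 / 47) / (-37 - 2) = -4 / 141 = -0.03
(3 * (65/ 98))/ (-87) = -65/ 2842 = -0.02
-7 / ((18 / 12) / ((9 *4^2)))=-672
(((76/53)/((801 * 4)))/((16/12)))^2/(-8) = -361/25632102528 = -0.00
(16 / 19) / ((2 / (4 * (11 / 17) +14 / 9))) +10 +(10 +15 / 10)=23.24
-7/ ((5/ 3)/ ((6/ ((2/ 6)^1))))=-378/ 5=-75.60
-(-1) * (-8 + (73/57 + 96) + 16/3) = 5393/57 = 94.61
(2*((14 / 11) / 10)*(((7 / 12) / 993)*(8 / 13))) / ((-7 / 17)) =-476 / 2129985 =-0.00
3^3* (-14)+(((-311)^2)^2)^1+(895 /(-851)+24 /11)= 87571700655722 /9361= 9354951464.13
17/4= 4.25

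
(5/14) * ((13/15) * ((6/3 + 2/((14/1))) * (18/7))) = 585/343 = 1.71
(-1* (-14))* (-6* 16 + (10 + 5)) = -1134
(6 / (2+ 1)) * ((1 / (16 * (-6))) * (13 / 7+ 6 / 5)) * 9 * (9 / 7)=-2889 / 3920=-0.74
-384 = -384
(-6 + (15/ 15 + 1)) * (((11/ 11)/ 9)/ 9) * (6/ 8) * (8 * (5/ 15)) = -8/ 81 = -0.10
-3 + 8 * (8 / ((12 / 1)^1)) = 7 / 3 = 2.33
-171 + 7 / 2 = -335 / 2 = -167.50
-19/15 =-1.27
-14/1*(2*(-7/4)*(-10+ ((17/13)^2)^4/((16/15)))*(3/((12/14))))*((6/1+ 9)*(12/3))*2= -133155449018025/3262922884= -40808.64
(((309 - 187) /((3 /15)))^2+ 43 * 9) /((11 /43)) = 16016941 /11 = 1456085.55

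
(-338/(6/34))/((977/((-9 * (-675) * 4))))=-46542600/977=-47638.28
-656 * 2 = -1312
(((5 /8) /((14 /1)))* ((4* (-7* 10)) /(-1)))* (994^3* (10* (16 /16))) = 122763473000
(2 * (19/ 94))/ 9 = 0.04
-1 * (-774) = 774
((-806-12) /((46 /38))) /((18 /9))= -7771 /23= -337.87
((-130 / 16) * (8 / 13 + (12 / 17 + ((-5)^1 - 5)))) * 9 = 43155 / 68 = 634.63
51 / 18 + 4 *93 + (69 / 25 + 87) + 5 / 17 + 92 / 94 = 55834061 / 119850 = 465.87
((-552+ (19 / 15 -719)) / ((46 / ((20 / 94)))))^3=-6908938709336 / 34106789907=-202.57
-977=-977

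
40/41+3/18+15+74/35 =157189/8610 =18.26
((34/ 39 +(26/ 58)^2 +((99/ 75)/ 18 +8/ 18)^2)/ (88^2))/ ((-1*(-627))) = 2968529137/ 10749722686560000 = 0.00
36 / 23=1.57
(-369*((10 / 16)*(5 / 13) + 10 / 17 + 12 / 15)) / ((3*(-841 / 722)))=639269991 / 3717220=171.98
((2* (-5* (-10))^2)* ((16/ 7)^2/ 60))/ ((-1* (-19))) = 64000/ 2793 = 22.91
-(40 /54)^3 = -8000 /19683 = -0.41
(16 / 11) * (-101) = -1616 / 11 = -146.91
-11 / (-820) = 11 / 820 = 0.01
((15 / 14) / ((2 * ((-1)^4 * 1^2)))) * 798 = 855 / 2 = 427.50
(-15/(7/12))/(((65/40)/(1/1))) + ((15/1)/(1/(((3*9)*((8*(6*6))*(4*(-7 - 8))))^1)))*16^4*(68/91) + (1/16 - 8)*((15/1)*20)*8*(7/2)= -4455430250295/13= -342725403868.85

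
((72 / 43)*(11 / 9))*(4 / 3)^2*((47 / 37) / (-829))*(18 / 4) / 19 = -33088 / 25059841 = -0.00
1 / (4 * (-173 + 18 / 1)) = -1 / 620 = -0.00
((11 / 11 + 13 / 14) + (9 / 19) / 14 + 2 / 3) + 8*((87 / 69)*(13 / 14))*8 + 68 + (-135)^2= 168586636 / 9177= 18370.56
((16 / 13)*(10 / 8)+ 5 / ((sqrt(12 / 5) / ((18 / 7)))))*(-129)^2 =332820 / 13+ 249615*sqrt(15) / 7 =163709.36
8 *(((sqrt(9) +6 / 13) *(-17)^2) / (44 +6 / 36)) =124848 / 689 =181.20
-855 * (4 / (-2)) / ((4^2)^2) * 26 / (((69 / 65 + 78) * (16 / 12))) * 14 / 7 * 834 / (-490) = -20084805 / 3581312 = -5.61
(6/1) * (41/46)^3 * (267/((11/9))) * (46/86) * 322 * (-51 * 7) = -1241631871011/21758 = -57065533.18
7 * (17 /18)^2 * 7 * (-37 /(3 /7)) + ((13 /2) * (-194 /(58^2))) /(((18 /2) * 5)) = -7711354171 /2043630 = -3773.36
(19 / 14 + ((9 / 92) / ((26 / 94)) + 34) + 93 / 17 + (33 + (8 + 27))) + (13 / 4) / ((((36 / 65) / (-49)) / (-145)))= 41801.72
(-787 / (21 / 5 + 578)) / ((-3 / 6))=7870 / 2911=2.70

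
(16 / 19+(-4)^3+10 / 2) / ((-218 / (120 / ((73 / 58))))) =25.44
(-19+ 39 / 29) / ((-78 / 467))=119552 / 1131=105.70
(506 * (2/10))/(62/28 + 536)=644/3425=0.19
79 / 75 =1.05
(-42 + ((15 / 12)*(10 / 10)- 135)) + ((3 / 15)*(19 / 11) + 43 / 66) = -115337 / 660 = -174.75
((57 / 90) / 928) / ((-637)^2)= 19 / 11296608960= 0.00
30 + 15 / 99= 30.15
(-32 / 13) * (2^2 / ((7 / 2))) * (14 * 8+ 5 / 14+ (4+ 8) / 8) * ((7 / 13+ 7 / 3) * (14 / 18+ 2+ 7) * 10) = -2872770560 / 31941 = -89939.91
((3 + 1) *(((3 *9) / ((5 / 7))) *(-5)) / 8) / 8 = -189 / 16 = -11.81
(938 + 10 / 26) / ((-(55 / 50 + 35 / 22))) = -670945 / 1924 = -348.72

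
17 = 17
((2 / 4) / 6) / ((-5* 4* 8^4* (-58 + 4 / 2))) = 0.00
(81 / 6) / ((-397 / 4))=-54 / 397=-0.14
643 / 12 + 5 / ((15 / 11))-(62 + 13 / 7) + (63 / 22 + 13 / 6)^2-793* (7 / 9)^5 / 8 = -3807882931 / 400116024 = -9.52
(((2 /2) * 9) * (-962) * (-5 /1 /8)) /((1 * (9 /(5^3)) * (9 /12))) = 300625 /3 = 100208.33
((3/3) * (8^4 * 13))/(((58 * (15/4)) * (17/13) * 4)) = 346112/7395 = 46.80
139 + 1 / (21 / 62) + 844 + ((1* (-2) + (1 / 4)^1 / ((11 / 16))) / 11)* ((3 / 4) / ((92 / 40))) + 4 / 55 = 288117152 / 292215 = 985.98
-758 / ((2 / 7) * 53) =-2653 / 53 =-50.06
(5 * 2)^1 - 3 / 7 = 67 / 7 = 9.57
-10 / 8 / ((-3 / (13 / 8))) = 0.68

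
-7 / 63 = -1 / 9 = -0.11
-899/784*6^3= -24273/98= -247.68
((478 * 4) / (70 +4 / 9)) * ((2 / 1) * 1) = 17208 / 317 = 54.28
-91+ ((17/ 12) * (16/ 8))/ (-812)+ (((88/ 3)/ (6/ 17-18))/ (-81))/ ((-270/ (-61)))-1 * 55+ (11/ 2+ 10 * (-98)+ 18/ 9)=-1118.50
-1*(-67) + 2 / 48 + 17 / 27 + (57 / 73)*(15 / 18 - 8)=978805 / 15768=62.08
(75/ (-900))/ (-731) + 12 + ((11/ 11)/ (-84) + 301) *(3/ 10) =62814169/ 614040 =102.30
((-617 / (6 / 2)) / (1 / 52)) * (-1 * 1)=10694.67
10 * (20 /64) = 25 /8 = 3.12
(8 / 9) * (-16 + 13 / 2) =-76 / 9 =-8.44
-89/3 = -29.67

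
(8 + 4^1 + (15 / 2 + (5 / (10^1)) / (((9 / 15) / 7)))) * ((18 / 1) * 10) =4560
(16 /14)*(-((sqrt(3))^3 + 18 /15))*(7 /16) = -3*sqrt(3) /2 - 3 /5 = -3.20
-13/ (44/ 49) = -637/ 44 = -14.48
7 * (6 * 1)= 42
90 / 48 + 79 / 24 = 31 / 6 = 5.17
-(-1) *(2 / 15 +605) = 9077 / 15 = 605.13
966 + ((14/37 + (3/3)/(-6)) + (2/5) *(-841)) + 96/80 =700423/1110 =631.01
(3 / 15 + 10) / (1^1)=51 / 5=10.20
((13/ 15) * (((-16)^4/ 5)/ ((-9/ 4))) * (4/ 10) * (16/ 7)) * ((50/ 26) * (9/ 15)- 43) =4563402752/ 23625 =193159.90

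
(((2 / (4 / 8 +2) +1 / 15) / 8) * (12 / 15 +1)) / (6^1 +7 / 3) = 117 / 5000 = 0.02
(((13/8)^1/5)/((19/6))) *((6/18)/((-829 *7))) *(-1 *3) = 39/2205140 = 0.00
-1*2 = -2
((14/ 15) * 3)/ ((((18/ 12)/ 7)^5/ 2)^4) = 18741689215263795549569024/ 17433922005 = 1075012794590266.70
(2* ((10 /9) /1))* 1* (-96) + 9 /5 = -3173 /15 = -211.53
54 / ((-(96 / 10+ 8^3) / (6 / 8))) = -405 / 5216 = -0.08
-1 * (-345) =345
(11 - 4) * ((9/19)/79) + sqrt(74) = 63/1501 + sqrt(74) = 8.64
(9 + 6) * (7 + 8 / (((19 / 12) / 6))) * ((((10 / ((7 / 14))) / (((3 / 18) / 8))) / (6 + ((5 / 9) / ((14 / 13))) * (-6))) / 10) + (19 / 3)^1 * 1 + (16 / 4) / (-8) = 128681525 / 6954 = 18504.68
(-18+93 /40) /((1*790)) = -627 /31600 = -0.02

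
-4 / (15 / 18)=-24 / 5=-4.80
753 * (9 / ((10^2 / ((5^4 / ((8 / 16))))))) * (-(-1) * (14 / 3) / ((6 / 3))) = 395325 / 2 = 197662.50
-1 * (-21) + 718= 739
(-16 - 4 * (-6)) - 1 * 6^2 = -28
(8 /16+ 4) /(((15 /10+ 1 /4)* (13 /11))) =198 /91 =2.18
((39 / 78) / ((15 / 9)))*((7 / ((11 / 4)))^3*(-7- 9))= -526848 / 6655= -79.17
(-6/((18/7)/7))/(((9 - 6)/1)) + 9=32/9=3.56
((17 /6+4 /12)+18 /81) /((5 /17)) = 1037 /90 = 11.52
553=553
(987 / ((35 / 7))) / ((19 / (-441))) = -435267 / 95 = -4581.76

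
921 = 921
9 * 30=270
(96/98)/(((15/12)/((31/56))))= 744/1715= 0.43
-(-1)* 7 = 7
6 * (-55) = -330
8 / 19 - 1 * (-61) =1167 / 19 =61.42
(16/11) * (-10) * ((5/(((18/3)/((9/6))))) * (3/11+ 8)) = -18200/121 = -150.41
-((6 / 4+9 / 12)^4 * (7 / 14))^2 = -43046721 / 262144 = -164.21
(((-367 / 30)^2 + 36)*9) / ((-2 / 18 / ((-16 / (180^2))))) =167089 / 22500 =7.43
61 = 61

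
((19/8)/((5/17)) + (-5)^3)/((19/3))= -14031/760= -18.46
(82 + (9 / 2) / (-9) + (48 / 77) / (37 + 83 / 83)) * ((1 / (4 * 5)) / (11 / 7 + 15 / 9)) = 715551 / 568480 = 1.26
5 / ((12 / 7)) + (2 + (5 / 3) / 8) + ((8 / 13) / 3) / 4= 1615 / 312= 5.18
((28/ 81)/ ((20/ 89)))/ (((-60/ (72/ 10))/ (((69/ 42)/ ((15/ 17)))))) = -34799/ 101250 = -0.34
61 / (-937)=-61 / 937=-0.07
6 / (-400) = -3 / 200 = -0.02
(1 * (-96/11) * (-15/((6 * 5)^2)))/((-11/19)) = -152/605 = -0.25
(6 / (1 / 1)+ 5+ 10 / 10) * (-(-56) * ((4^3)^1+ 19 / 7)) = 44832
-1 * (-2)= 2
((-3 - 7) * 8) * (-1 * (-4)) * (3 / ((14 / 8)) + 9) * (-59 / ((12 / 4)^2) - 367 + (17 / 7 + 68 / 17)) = 185032000 / 147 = 1258721.09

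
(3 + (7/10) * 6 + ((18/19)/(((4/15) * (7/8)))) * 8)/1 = 26388/665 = 39.68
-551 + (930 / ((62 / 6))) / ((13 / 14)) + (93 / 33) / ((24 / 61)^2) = -35901845 / 82368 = -435.87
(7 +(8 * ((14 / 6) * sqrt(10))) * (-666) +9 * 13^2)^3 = 7088351514112 -19301308959744 * sqrt(10) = -53947746621294.23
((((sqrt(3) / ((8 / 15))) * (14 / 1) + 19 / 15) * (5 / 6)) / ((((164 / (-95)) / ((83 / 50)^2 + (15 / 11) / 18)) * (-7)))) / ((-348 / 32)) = -4438153 * sqrt(3) / 9416880 - 84324907 / 3707896500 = -0.84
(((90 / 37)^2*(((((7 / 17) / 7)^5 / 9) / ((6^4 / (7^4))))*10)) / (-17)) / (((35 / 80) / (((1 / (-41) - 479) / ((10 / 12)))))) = 2694608000 / 4064452831203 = 0.00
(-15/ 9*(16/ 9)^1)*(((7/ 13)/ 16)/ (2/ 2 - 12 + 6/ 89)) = 445/ 48789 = 0.01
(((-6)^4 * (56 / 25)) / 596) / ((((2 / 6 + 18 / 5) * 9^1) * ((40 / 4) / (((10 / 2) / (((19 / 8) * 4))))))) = 6048 / 835145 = 0.01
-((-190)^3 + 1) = 6858999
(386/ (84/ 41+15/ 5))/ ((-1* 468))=-7913/ 48438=-0.16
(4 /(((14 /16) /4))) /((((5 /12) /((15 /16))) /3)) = 864 /7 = 123.43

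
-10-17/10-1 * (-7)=-4.70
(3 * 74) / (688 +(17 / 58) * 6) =6438 / 20003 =0.32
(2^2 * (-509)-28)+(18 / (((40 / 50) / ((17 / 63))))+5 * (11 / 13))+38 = -366857 / 182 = -2015.70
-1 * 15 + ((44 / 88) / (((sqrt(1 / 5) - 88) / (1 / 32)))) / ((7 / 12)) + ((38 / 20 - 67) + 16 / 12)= -320226727 / 4065495 - 3 * sqrt(5) / 4336528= -78.77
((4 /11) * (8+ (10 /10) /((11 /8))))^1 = 384 /121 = 3.17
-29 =-29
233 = 233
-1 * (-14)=14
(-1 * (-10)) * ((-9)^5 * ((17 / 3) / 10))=-334611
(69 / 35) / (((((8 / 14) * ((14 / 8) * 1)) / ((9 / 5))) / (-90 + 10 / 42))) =-78039 / 245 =-318.53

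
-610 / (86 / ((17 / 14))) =-5185 / 602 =-8.61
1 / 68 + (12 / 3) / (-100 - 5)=-167 / 7140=-0.02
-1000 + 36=-964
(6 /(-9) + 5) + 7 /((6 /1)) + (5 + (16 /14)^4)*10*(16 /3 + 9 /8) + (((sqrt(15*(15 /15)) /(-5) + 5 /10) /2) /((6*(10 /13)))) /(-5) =13*sqrt(15) /3000 + 1263642887 /2881200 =438.60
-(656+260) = -916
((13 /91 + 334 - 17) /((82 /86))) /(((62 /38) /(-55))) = -99755700 /8897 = -11212.29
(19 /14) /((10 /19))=361 /140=2.58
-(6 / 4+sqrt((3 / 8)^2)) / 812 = -15 / 6496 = -0.00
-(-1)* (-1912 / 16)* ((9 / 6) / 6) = -29.88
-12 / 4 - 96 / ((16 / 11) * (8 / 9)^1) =-309 / 4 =-77.25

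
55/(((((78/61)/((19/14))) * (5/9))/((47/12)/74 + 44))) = 498728131/107744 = 4628.83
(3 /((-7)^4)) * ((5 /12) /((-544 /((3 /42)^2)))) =-5 /1024016896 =-0.00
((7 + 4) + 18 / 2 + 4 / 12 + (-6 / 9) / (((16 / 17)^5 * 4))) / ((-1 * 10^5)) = -8433761 / 41943040000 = -0.00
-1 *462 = -462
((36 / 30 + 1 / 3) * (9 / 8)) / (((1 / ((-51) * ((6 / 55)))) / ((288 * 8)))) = -6080832 / 275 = -22112.12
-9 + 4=-5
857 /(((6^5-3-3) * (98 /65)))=11141 /152292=0.07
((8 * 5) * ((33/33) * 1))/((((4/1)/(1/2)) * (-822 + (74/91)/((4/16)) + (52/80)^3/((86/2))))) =-156520000/25629864073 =-0.01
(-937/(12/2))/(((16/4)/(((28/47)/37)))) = -6559/10434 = -0.63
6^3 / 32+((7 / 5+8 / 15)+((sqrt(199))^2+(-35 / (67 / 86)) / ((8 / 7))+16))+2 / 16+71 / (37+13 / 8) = 154309247 / 828120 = 186.34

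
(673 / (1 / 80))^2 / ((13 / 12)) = 34784947200 / 13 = 2675765169.23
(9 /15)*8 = 24 /5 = 4.80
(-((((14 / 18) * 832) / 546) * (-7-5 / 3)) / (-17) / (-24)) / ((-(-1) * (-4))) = -26 / 4131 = -0.01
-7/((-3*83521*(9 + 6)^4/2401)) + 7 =88793279932/12684751875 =7.00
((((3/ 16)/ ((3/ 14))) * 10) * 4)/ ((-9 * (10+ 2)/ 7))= -245/ 108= -2.27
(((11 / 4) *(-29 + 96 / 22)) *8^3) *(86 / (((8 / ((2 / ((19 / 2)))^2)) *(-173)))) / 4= 1491584 / 62453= 23.88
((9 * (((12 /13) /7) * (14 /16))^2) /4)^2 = 6561 /7311616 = 0.00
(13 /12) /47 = 0.02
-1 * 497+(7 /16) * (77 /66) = -496.49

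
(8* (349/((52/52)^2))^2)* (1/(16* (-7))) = -121801/14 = -8700.07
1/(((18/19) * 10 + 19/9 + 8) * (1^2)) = 171/3349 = 0.05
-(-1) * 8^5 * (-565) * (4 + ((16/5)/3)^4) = -992479412224/10125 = -98022658.00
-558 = -558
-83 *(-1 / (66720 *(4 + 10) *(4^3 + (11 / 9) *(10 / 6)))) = 747 / 555154880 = 0.00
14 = 14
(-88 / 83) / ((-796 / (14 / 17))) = 308 / 280789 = 0.00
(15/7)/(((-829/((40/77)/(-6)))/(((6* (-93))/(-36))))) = 0.00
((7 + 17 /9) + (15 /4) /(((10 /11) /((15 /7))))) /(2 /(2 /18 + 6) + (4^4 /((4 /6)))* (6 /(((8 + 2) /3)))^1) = 491425 /19169136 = 0.03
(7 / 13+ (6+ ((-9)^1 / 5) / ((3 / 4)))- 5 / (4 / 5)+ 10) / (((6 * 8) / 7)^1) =14357 / 12480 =1.15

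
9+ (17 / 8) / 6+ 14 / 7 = 545 / 48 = 11.35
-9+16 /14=-55 /7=-7.86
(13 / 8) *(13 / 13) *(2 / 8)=13 / 32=0.41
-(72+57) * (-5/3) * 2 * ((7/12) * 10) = 7525/3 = 2508.33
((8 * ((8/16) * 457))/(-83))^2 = 3341584/6889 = 485.06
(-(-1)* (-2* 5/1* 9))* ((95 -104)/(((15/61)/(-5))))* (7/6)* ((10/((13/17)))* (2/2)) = -3266550/13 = -251273.08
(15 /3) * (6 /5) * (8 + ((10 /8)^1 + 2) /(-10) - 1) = 801 /20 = 40.05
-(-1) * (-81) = -81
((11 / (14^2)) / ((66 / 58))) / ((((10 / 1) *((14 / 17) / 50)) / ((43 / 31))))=105995 / 255192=0.42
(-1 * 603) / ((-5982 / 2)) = 201 / 997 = 0.20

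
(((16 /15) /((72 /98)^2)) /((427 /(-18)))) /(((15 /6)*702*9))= -686 /130071825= -0.00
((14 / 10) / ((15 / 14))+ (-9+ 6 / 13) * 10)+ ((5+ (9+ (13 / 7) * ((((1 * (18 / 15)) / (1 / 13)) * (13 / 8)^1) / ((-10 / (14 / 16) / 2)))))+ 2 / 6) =-811027 / 10400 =-77.98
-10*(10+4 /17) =-1740 /17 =-102.35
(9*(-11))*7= -693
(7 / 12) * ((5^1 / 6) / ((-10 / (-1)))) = 7 / 144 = 0.05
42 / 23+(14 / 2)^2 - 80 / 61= 69469 / 1403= 49.51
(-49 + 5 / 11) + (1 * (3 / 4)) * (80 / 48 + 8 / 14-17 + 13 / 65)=-59.47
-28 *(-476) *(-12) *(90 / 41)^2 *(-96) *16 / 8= 248732467200 / 1681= 147966964.43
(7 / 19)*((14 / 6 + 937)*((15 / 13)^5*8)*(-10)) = -399451500000 / 7054567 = -56623.11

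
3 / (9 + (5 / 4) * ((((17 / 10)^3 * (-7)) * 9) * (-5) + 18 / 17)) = 2720 / 1763301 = 0.00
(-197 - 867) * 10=-10640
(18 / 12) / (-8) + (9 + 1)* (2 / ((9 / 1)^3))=-1867 / 11664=-0.16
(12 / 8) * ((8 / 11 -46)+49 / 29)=-41709 / 638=-65.37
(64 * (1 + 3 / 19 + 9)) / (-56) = -1544 / 133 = -11.61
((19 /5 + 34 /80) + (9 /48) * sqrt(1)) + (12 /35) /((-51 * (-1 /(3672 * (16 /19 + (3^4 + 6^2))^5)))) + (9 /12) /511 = 11356828010613807430621 /20244585424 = 560981011601.76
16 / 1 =16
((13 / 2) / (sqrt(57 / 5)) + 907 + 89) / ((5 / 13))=169 * sqrt(285) / 570 + 12948 / 5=2594.61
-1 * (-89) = 89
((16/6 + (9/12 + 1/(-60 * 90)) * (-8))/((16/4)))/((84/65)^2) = -380081/762048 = -0.50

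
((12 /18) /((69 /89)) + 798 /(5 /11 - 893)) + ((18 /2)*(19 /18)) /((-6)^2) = 1867465 /8129304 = 0.23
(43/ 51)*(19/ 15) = 817/ 765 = 1.07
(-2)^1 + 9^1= 7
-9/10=-0.90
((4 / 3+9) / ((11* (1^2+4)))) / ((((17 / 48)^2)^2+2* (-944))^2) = 291185897766912 / 5524453596277960122295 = 0.00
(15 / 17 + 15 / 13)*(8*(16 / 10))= 5760 / 221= 26.06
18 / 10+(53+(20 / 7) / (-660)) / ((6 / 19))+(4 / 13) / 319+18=245089714 / 1306305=187.62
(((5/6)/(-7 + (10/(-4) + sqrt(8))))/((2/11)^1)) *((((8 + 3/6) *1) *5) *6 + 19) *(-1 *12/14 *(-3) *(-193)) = 34902120 *sqrt(2)/2303 + 165785070/2303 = 93419.07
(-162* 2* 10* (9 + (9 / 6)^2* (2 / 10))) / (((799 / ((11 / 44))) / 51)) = -45927 / 94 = -488.59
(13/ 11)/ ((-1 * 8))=-0.15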